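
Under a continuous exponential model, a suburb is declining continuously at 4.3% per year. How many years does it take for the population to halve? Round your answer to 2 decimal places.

half-life ≈ 16.12 years

half-life = ln(2) / |r| = 0.69315 / 0.043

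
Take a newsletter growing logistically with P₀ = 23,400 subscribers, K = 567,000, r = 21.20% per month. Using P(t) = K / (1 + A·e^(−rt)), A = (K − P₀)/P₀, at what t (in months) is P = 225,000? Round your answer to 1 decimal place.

t ≈ 12.9 months

A = (567000 − 23400)/23400 = 23.23077
225000 = 567000/(1 + 23.23077·e^(−0.212t)) → 1 + 23.23077·e^(−0.212t) = 2.52
e^(−0.212t) = 0.06543 → t = ln(15.2834)/0.212 = 2.72677/0.212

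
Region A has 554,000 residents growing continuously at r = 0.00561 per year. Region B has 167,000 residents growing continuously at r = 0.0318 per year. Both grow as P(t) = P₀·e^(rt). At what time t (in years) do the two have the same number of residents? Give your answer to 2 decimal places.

554000·e^(0.00561t) = 167000·e^(0.0318t)
554000/167000 = e^((0.0318 − 0.00561)t) → ln(3.31737) = 0.02619·t
t = 1.19917 / 0.02619

t ≈ 45.79 years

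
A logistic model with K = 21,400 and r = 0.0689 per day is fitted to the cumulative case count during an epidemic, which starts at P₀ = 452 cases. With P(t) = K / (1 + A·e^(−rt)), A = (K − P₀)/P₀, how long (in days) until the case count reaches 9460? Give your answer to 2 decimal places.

t ≈ 52.30 days

A = (21400 − 452)/452 = 46.34513
9460 = 21400/(1 + 46.34513·e^(−0.0689t)) → 1 + 46.34513·e^(−0.0689t) = 2.26216
e^(−0.0689t) = 0.027234 → t = ln(36.71901)/0.0689 = 3.60329/0.0689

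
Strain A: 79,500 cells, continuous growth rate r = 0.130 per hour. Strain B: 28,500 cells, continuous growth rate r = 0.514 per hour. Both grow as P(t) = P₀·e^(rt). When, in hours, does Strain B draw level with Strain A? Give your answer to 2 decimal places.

t ≈ 2.67 hours

79500·e^(0.13t) = 28500·e^(0.514t)
79500/28500 = e^((0.514 − 0.13)t) → ln(2.78947) = 0.384·t
t = 1.02585 / 0.384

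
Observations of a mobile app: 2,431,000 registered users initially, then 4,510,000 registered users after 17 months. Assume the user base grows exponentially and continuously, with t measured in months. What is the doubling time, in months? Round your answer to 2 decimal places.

doubling time ≈ 19.07 months

r = ln(4510000/2431000) / 17 = ln(1.8552) / 17 ≈ 0.036353 per month
doubling time = ln 2 / |r| = 0.69315 / 0.036353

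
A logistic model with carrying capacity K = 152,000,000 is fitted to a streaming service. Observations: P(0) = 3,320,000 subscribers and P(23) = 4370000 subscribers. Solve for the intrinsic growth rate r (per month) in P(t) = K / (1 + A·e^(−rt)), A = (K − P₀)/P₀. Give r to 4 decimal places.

r ≈ 0.0123 per month

A = (152000000 − 3320000)/3320000 = 44.78313
4370000 = 152000000/(1 + 44.78313·e^(−r·23)) → e^(−23r) = (34.78261 − 1)/44.78313 = 0.75436
r = −ln(0.75436)/23 = 0.28189/23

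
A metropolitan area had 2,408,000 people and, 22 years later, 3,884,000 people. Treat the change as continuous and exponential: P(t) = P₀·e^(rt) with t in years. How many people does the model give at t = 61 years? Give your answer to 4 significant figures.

r = ln(3884000/2408000) / 22 ≈ 0.02173 per year
P(61) = 2408000 · e^(0.02173·61) = 2408000 · 3.76427 ≈ 9064371.83

≈ 9,064,000 people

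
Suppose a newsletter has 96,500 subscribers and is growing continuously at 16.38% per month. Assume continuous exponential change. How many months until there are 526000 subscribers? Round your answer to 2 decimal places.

526000 = 96500 · e^(0.1638·t)
t = ln(526000/96500) / 0.1638 = ln(5.45078) / 0.1638 = 1.69576 / 0.1638

t ≈ 10.35 months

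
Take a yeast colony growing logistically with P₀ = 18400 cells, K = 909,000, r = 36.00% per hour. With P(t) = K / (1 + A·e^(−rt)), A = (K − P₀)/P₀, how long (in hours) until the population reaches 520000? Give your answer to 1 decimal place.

t ≈ 11.6 hours

A = (909000 − 18400)/18400 = 48.40217
520000 = 909000/(1 + 48.40217·e^(−0.36t)) → 1 + 48.40217·e^(−0.36t) = 1.74808
e^(−0.36t) = 0.015455 → t = ln(64.70213)/0.36 = 4.16979/0.36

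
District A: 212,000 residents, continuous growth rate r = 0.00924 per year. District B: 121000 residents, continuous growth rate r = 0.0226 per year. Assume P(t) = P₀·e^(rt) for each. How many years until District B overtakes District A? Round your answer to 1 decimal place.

t ≈ 42.0 years

212000·e^(0.00924t) = 121000·e^(0.0226t)
212000/121000 = e^((0.0226 − 0.00924)t) → ln(1.75207) = 0.01336·t
t = 0.5608 / 0.01336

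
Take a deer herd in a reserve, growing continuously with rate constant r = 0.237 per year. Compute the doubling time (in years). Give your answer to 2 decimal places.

doubling time ≈ 2.92 years

doubling time = ln(2) / |r| = 0.69315 / 0.237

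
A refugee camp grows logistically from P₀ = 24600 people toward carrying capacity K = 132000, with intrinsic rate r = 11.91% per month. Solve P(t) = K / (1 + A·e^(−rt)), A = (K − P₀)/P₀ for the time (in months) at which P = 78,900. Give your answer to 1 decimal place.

t ≈ 15.7 months

A = (132000 − 24600)/24600 = 4.36585
78900 = 132000/(1 + 4.36585·e^(−0.1191t)) → 1 + 4.36585·e^(−0.1191t) = 1.673
e^(−0.1191t) = 0.154152 → t = ln(6.48712)/0.1191 = 1.86982/0.1191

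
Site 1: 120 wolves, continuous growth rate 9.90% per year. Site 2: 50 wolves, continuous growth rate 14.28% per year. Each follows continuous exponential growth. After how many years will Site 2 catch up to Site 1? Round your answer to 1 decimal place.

t ≈ 20.0 years

120·e^(0.099t) = 50·e^(0.1428t)
120/50 = e^((0.1428 − 0.099)t) → ln(2.4) = 0.0438·t
t = 0.87547 / 0.0438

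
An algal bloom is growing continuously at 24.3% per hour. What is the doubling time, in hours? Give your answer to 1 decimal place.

doubling time = ln(2) / |r| = 0.69315 / 0.243

doubling time ≈ 2.9 hours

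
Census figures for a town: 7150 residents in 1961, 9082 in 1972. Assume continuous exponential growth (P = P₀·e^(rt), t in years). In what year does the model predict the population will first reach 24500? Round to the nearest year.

year 2018

r = ln(9082/7150) / 11 = 0.23918/11 ≈ 0.021744 per year
t = ln(24500/7150) / r = 1.23156/0.021744 ≈ 56.64 years after 1961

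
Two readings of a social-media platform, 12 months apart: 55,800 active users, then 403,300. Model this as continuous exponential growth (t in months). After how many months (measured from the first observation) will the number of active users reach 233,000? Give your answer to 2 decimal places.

r = ln(403300/55800) / 12 ≈ 0.164826 per month
t = ln(233000/55800) / r = 1.42926 / 0.164826 ≈ 8.671

t ≈ 8.67 months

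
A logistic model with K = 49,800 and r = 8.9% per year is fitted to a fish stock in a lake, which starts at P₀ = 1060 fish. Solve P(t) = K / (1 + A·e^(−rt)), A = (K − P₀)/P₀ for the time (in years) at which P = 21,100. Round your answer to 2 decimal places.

t ≈ 39.56 years

A = (49800 − 1060)/1060 = 45.98113
21100 = 49800/(1 + 45.98113·e^(−0.089t)) → 1 + 45.98113·e^(−0.089t) = 2.36019
e^(−0.089t) = 0.029581 → t = ln(33.80494)/0.089 = 3.52061/0.089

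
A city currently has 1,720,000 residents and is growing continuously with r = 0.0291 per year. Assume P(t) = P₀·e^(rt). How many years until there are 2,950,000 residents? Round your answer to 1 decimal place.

2950000 = 1720000 · e^(0.0291·t)
t = ln(2950000/1720000) / 0.0291 = ln(1.71512) / 0.0291 = 0.53948 / 0.0291

t ≈ 18.5 years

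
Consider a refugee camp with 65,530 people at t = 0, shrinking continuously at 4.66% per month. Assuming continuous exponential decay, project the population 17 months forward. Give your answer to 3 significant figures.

≈ 29,700 people

P(17) = 65530 · e^(-0.0466·17) = 65530 · e^(-0.7922)
= 65530 · 0.45285 ≈ 29675.09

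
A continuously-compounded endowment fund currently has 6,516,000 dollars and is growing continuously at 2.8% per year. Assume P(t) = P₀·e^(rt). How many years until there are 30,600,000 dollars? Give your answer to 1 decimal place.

t ≈ 55.2 years

30600000 = 6516000 · e^(0.028·t)
t = ln(30600000/6516000) / 0.028 = ln(4.69613) / 0.028 = 1.54674 / 0.028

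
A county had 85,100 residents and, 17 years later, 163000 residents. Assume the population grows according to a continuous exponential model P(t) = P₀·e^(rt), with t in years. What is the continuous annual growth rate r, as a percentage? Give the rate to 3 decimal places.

163000 = 85100 · e^(r·17)
e^(17r) = 163000/85100 = 1.91539
r = ln(1.91539) / 17 = 0.64992 / 17

r ≈ 3.823% per year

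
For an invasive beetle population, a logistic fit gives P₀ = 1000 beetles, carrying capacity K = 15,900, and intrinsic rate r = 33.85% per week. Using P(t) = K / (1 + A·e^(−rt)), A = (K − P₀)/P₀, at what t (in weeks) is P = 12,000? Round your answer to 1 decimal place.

A = (15900 − 1000)/1000 = 14.9
12000 = 15900/(1 + 14.9·e^(−0.3385t)) → 1 + 14.9·e^(−0.3385t) = 1.325
e^(−0.3385t) = 0.021812 → t = ln(45.84615)/0.3385 = 3.82529/0.3385

t ≈ 11.3 weeks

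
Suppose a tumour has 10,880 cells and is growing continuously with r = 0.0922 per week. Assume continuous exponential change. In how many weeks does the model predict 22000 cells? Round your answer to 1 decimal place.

t ≈ 7.6 weeks

22000 = 10880 · e^(0.0922·t)
t = ln(22000/10880) / 0.0922 = ln(2.02206) / 0.0922 = 0.70412 / 0.0922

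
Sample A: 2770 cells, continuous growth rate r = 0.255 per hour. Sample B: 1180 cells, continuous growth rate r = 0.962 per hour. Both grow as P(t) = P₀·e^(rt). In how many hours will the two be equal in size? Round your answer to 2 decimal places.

t ≈ 1.21 hours

2770·e^(0.255t) = 1180·e^(0.962t)
2770/1180 = e^((0.962 − 0.255)t) → ln(2.34746) = 0.707·t
t = 0.85333 / 0.707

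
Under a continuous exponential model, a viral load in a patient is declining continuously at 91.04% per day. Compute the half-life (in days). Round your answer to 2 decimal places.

half-life = ln(2) / |r| = 0.69315 / 0.9104

half-life ≈ 0.76 days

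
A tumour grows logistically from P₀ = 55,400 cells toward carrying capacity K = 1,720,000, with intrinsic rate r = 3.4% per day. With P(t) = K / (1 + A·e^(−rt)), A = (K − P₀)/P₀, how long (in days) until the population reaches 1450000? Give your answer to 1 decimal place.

t ≈ 149.5 days

A = (1720000 − 55400)/55400 = 30.04693
1450000 = 1720000/(1 + 30.04693·e^(−0.034t)) → 1 + 30.04693·e^(−0.034t) = 1.18621
e^(−0.034t) = 0.006197 → t = ln(161.36315)/0.034 = 5.08366/0.034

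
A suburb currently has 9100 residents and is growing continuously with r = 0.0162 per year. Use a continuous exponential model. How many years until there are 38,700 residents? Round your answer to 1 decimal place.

t ≈ 89.4 years

38700 = 9100 · e^(0.0162·t)
t = ln(38700/9100) / 0.0162 = ln(4.25275) / 0.0162 = 1.44757 / 0.0162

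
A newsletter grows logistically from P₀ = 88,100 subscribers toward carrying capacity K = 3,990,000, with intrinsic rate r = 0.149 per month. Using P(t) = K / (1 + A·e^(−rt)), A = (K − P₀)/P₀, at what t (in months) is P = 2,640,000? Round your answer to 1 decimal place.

A = (3990000 − 88100)/88100 = 44.28944
2640000 = 3990000/(1 + 44.28944·e^(−0.149t)) → 1 + 44.28944·e^(−0.149t) = 1.51136
e^(−0.149t) = 0.011546 → t = ln(86.61047)/0.149 = 4.46142/0.149

t ≈ 29.9 months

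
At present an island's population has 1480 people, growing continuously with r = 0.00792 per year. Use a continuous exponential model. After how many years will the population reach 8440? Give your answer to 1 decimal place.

8440 = 1480 · e^(0.00792·t)
t = ln(8440/1480) / 0.00792 = ln(5.7027) / 0.00792 = 1.74094 / 0.00792

t ≈ 219.8 years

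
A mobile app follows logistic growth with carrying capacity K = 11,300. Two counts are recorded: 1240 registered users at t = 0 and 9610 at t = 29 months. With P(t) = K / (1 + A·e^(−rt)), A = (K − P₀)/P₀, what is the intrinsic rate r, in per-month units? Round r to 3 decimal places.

A = (11300 − 1240)/1240 = 8.1129
9610 = 11300/(1 + 8.1129·e^(−r·29)) → e^(−29r) = (1.17586 − 1)/8.1129 = 0.021676
r = −ln(0.021676)/29 = 3.83153/29

r ≈ 0.132 per month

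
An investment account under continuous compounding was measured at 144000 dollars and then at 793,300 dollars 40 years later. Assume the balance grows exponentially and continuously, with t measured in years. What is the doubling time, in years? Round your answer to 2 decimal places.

r = ln(793300/144000) / 40 = ln(5.50903) / 40 ≈ 0.04266 per year
doubling time = ln 2 / |r| = 0.69315 / 0.04266

doubling time ≈ 16.25 years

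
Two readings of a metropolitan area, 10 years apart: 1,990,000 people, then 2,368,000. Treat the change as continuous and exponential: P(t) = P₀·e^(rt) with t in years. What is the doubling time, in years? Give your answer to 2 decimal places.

r = ln(2368000/1990000) / 10 = ln(1.18995) / 10 ≈ 0.017391 per year
doubling time = ln 2 / |r| = 0.69315 / 0.017391

doubling time ≈ 39.86 years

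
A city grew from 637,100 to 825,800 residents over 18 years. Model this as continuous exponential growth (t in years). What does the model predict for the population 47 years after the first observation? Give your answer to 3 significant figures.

r = ln(825800/637100) / 18 ≈ 0.014413 per year
P(47) = 637100 · e^(0.014413·47) = 637100 · 1.96873 ≈ 1254279.65

≈ 1,250,000 residents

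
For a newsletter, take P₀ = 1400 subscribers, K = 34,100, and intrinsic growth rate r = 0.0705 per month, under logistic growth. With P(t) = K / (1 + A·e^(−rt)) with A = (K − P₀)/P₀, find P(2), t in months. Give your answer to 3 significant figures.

≈ 1,600 subscribers

A = (34100 − 1400)/1400 = 23.35714
P(2) = 34100 / (1 + 23.35714·e^(−0.0705·2)) = 34100 / (1 + 23.35714·0.868489)
= 34100 / 21.28543 ≈ 1602.03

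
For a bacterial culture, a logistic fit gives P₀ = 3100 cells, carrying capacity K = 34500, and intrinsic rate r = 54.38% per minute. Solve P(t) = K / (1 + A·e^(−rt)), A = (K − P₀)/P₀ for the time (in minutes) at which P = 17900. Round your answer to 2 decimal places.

t ≈ 4.40 minutes

A = (34500 − 3100)/3100 = 10.12903
17900 = 34500/(1 + 10.12903·e^(−0.5438t)) → 1 + 10.12903·e^(−0.5438t) = 1.92737
e^(−0.5438t) = 0.091556 → t = ln(10.92227)/0.5438 = 2.3908/0.5438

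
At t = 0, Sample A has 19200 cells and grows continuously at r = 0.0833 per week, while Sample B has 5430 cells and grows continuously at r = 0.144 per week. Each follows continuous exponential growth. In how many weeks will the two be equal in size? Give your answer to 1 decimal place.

t ≈ 20.8 weeks

19200·e^(0.0833t) = 5430·e^(0.144t)
19200/5430 = e^((0.144 − 0.0833)t) → ln(3.53591) = 0.0607·t
t = 1.26297 / 0.0607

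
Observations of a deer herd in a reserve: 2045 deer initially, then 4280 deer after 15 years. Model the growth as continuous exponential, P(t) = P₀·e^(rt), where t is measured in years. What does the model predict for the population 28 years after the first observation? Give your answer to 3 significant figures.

≈ 8,120 deer

r = ln(4280/2045) / 15 ≈ 0.049237 per year
P(28) = 2045 · e^(0.049237·28) = 2045 · 3.96949 ≈ 8117.6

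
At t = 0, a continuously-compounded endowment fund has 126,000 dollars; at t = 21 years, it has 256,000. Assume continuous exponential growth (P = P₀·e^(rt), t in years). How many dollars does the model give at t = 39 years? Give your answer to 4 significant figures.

≈ 470,000 dollars

r = ln(256000/126000) / 21 ≈ 0.033757 per year
P(39) = 126000 · e^(0.033757·39) = 126000 · 3.73042 ≈ 470032.66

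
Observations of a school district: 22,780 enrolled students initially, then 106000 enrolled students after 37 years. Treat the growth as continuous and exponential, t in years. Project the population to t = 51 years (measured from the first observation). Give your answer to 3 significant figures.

r = ln(106000/22780) / 37 ≈ 0.041556 per year
P(51) = 22780 · e^(0.041556·51) = 22780 · 8.32559 ≈ 189656.98

≈ 190,000 enrolled students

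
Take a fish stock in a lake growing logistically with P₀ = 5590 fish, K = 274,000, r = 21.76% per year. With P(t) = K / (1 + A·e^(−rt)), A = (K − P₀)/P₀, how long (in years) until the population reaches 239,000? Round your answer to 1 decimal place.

t ≈ 26.6 years

A = (274000 − 5590)/5590 = 48.0161
239000 = 274000/(1 + 48.0161·e^(−0.2176t)) → 1 + 48.0161·e^(−0.2176t) = 1.14644
e^(−0.2176t) = 0.00305 → t = ln(327.88137)/0.2176 = 5.79265/0.2176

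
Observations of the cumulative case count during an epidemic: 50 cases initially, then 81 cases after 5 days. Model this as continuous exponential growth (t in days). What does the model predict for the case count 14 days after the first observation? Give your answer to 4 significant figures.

r = ln(81/50) / 5 ≈ 0.096485 per day
P(14) = 50 · e^(0.096485·14) = 50 · 3.86049 ≈ 193.02

≈ 193.0 cases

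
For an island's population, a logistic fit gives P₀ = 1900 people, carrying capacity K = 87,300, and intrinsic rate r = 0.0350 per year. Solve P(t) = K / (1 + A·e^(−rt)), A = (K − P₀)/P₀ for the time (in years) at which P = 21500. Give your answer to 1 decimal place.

t ≈ 76.8 years

A = (87300 − 1900)/1900 = 44.94737
21500 = 87300/(1 + 44.94737·e^(−0.035t)) → 1 + 44.94737·e^(−0.035t) = 4.06047
e^(−0.035t) = 0.06809 → t = ln(14.68645)/0.035 = 2.68693/0.035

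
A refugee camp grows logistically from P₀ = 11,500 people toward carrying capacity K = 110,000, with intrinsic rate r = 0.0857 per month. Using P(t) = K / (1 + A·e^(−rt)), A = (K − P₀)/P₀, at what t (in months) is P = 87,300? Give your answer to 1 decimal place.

t ≈ 40.8 months

A = (110000 − 11500)/11500 = 8.56522
87300 = 110000/(1 + 8.56522·e^(−0.0857t)) → 1 + 8.56522·e^(−0.0857t) = 1.26002
e^(−0.0857t) = 0.030358 → t = ln(32.94024)/0.0857 = 3.4947/0.0857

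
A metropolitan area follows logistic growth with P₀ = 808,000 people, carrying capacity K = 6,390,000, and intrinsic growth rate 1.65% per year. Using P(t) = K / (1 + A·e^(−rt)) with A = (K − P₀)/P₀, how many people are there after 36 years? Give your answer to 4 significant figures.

A = (6390000 − 808000)/808000 = 6.90842
P(36) = 6390000 / (1 + 6.90842·e^(−0.0165·36)) = 6390000 / (1 + 6.90842·0.552114)
= 6390000 / 4.81424 ≈ 1327313.44

≈ 1,327,000 people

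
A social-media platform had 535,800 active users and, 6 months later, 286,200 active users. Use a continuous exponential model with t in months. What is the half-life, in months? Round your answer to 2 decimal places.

r = ln(286200/535800) / 6 = ln(0.53415) / 6 ≈ -0.104512 per month
half-life = ln 2 / |r| = 0.69315 / 0.104512

half-life ≈ 6.63 months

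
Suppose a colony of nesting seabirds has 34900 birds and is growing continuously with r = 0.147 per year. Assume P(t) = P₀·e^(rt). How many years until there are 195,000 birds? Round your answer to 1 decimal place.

195000 = 34900 · e^(0.147·t)
t = ln(195000/34900) / 0.147 = ln(5.58739) / 0.147 = 1.72051 / 0.147

t ≈ 11.7 years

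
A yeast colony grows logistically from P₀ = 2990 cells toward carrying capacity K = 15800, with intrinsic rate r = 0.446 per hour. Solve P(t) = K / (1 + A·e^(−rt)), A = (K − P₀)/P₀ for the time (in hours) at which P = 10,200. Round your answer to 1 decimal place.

A = (15800 − 2990)/2990 = 4.28428
10200 = 15800/(1 + 4.28428·e^(−0.446t)) → 1 + 4.28428·e^(−0.446t) = 1.54902
e^(−0.446t) = 0.128147 → t = ln(7.80351)/0.446 = 2.05457/0.446

t ≈ 4.6 hours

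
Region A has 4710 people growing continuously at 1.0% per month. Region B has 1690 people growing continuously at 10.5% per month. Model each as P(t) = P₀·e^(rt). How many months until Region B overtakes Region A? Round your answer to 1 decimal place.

t ≈ 10.8 months

4710·e^(0.01t) = 1690·e^(0.105t)
4710/1690 = e^((0.105 − 0.01)t) → ln(2.78698) = 0.095·t
t = 1.02496 / 0.095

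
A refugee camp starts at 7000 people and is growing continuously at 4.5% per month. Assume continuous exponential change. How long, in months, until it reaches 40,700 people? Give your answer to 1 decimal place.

40700 = 7000 · e^(0.045·t)
t = ln(40700/7000) / 0.045 = ln(5.81429) / 0.045 = 1.76032 / 0.045

t ≈ 39.1 months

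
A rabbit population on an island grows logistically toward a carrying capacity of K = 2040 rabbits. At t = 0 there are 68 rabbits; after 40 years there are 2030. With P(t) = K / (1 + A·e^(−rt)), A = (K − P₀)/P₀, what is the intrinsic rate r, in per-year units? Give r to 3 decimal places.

r ≈ 0.217 per year

A = (2040 − 68)/68 = 29
2030 = 2040/(1 + 29·e^(−r·40)) → e^(−40r) = (1.00493 − 1)/29 = 0.00017
r = −ln(0.00017)/40 = 8.6805/40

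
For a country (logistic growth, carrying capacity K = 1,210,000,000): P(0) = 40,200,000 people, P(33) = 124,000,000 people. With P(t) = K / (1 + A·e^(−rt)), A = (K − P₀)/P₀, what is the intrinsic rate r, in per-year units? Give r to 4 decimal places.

r ≈ 0.0364 per year

A = (1210000000 − 40200000)/40200000 = 29.0995
124000000 = 1210000000/(1 + 29.0995·e^(−r·33)) → e^(−33r) = (9.75806 − 1)/29.0995 = 0.30097
r = −ln(0.30097)/33 = 1.20075/33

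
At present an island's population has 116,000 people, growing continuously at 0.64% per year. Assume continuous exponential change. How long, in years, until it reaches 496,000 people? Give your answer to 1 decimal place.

t ≈ 227.0 years

496000 = 116000 · e^(0.0064·t)
t = ln(496000/116000) / 0.0064 = ln(4.27586) / 0.0064 = 1.45299 / 0.0064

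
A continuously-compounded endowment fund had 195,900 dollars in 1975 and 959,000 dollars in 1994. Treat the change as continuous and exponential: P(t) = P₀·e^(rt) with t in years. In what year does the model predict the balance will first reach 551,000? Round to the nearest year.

r = ln(959000/195900) / 19 = 1.58829/19 ≈ 0.083594 per year
t = ln(551000/195900) / r = 1.03413/0.083594 ≈ 12.37 years after 1975

year 1987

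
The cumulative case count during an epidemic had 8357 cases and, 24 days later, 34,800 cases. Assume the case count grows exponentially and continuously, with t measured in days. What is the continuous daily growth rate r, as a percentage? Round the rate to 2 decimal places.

r ≈ 5.94% per day

34800 = 8357 · e^(r·24)
e^(24r) = 34800/8357 = 4.16417
r = ln(4.16417) / 24 = 1.42652 / 24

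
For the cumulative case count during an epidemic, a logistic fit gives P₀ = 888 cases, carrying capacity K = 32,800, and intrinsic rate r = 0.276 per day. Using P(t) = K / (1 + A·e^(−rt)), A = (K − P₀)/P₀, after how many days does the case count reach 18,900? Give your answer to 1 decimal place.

t ≈ 14.1 days

A = (32800 − 888)/888 = 35.93694
18900 = 32800/(1 + 35.93694·e^(−0.276t)) → 1 + 35.93694·e^(−0.276t) = 1.73545
e^(−0.276t) = 0.020465 → t = ln(48.86389)/0.276 = 3.88904/0.276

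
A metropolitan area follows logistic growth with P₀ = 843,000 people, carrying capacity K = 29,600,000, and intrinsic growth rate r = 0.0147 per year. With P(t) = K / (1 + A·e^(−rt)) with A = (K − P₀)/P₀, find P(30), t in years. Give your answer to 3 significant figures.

A = (29600000 − 843000)/843000 = 34.11269
P(30) = 29600000 / (1 + 34.11269·e^(−0.0147·30)) = 29600000 / (1 + 34.11269·0.643393)
= 29600000 / 22.94786 ≈ 1289880.75

≈ 1,290,000 people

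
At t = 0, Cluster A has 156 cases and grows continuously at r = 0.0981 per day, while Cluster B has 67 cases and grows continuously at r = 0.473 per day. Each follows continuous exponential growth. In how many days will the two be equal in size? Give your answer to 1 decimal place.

t ≈ 2.3 days

156·e^(0.0981t) = 67·e^(0.473t)
156/67 = e^((0.473 − 0.0981)t) → ln(2.32836) = 0.3749·t
t = 0.84516 / 0.3749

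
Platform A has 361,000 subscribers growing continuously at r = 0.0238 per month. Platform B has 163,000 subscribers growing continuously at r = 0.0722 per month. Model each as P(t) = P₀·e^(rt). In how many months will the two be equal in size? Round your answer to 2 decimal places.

t ≈ 16.43 months

361000·e^(0.0238t) = 163000·e^(0.0722t)
361000/163000 = e^((0.0722 − 0.0238)t) → ln(2.21472) = 0.0484·t
t = 0.79513 / 0.0484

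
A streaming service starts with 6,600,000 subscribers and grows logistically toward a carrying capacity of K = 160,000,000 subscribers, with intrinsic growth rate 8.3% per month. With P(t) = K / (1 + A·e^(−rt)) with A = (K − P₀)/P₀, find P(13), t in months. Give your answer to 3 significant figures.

A = (160000000 − 6600000)/6600000 = 23.24242
P(13) = 160000000 / (1 + 23.24242·e^(−0.083·13)) = 160000000 / (1 + 23.24242·0.339935)
= 160000000 / 8.90092 ≈ 17975669.43

≈ 18,000,000 subscribers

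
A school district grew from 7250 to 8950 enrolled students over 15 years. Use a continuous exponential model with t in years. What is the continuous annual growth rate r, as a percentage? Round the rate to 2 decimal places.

r ≈ 1.40% per year

8950 = 7250 · e^(r·15)
e^(15r) = 8950/7250 = 1.23448
r = ln(1.23448) / 15 = 0.21065 / 15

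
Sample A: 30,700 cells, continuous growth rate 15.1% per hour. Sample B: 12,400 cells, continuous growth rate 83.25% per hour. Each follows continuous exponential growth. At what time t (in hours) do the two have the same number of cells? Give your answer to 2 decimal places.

30700·e^(0.151t) = 12400·e^(0.8325t)
30700/12400 = e^((0.8325 − 0.151)t) → ln(2.47581) = 0.6815·t
t = 0.90657 / 0.6815

t ≈ 1.33 hours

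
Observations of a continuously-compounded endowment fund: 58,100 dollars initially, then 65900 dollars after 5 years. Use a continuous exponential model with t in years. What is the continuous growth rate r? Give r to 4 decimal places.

r ≈ 0.0252 per year

65900 = 58100 · e^(r·5)
e^(5r) = 65900/58100 = 1.13425
r = ln(1.13425) / 5 = 0.12597 / 5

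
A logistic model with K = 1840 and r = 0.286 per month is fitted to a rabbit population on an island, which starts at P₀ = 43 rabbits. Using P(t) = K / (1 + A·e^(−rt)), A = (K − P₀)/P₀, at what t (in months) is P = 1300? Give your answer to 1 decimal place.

t ≈ 16.1 months

A = (1840 − 43)/43 = 41.7907
1300 = 1840/(1 + 41.7907·e^(−0.286t)) → 1 + 41.7907·e^(−0.286t) = 1.41538
e^(−0.286t) = 0.00994 → t = ln(100.60724)/0.286 = 4.61122/0.286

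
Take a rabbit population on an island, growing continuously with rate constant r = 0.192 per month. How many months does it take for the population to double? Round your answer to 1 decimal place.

doubling time = ln(2) / |r| = 0.69315 / 0.192

doubling time ≈ 3.6 months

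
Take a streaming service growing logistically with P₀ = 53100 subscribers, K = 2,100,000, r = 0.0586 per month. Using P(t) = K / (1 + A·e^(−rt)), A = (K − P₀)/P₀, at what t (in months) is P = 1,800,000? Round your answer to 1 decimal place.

t ≈ 92.9 months

A = (2100000 − 53100)/53100 = 38.54802
1800000 = 2100000/(1 + 38.54802·e^(−0.0586t)) → 1 + 38.54802·e^(−0.0586t) = 1.16667
e^(−0.0586t) = 0.004324 → t = ln(231.28814)/0.0586 = 5.44366/0.0586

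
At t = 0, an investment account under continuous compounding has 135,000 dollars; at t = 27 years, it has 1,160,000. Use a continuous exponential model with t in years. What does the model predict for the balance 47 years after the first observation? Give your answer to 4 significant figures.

r = ln(1160000/135000) / 27 ≈ 0.079663 per year
P(47) = 135000 · e^(0.079663·47) = 135000 · 42.27349 ≈ 5706920.94

≈ 5,707,000 dollars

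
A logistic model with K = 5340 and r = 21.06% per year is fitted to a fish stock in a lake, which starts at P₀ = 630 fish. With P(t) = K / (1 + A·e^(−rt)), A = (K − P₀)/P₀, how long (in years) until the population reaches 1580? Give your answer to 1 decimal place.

t ≈ 5.4 years

A = (5340 − 630)/630 = 7.47619
1580 = 5340/(1 + 7.47619·e^(−0.2106t)) → 1 + 7.47619·e^(−0.2106t) = 3.37975
e^(−0.2106t) = 0.31831 → t = ln(3.14159)/0.2106 = 1.14473/0.2106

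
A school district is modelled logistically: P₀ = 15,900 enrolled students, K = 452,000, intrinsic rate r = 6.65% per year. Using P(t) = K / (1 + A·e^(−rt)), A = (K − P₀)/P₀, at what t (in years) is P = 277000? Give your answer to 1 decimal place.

t ≈ 56.7 years

A = (452000 − 15900)/15900 = 27.42767
277000 = 452000/(1 + 27.42767·e^(−0.0665t)) → 1 + 27.42767·e^(−0.0665t) = 1.63177
e^(−0.0665t) = 0.023034 → t = ln(43.41409)/0.0665 = 3.77078/0.0665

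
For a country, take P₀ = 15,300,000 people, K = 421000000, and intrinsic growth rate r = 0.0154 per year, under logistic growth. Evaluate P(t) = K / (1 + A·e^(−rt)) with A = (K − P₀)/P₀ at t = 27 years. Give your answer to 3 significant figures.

≈ 22,800,000 people

A = (421000000 − 15300000)/15300000 = 26.51634
P(27) = 421000000 / (1 + 26.51634·e^(−0.0154·27)) = 421000000 / (1 + 26.51634·0.659812)
= 421000000 / 18.49581 ≈ 22761918.09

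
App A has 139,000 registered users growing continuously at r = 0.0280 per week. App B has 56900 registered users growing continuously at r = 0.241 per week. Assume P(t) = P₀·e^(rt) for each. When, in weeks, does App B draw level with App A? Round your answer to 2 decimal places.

139000·e^(0.028t) = 56900·e^(0.241t)
139000/56900 = e^((0.241 − 0.028)t) → ln(2.44288) = 0.213·t
t = 0.89318 / 0.213

t ≈ 4.19 weeks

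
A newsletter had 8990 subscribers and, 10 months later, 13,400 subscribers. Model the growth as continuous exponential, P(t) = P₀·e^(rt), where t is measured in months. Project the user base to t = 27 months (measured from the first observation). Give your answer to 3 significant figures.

≈ 26,400 subscribers

r = ln(13400/8990) / 10 ≈ 0.039914 per month
P(27) = 8990 · e^(0.039914·27) = 8990 · 2.93786 ≈ 26411.4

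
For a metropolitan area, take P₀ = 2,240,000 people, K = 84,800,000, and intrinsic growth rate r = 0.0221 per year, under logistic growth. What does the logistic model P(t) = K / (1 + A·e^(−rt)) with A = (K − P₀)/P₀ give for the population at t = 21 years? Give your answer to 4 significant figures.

A = (84800000 − 2240000)/2240000 = 36.85714
P(21) = 84800000 / (1 + 36.85714·e^(−0.0221·21)) = 84800000 / (1 + 36.85714·0.628701)
= 84800000 / 24.17211 ≈ 3508175.21

≈ 3,508,000 people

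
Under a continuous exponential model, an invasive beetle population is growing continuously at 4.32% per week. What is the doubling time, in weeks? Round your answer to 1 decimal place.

doubling time ≈ 16.0 weeks

doubling time = ln(2) / |r| = 0.69315 / 0.0432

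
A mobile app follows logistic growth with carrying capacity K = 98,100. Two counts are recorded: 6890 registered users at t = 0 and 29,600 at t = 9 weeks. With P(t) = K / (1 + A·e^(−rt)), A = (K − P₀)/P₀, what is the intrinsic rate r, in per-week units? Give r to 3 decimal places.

r ≈ 0.194 per week

A = (98100 − 6890)/6890 = 13.23803
29600 = 98100/(1 + 13.23803·e^(−r·9)) → e^(−9r) = (3.31419 − 1)/13.23803 = 0.174814
r = −ln(0.174814)/9 = 1.74403/9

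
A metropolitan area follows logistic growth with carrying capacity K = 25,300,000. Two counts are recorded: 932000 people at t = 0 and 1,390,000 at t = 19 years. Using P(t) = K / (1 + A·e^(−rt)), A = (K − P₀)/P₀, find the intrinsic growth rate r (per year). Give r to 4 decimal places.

A = (25300000 − 932000)/932000 = 26.14592
1390000 = 25300000/(1 + 26.14592·e^(−r·19)) → e^(−19r) = (18.20144 − 1)/26.14592 = 0.657901
r = −ln(0.657901)/19 = 0.4187/19

r ≈ 0.0220 per year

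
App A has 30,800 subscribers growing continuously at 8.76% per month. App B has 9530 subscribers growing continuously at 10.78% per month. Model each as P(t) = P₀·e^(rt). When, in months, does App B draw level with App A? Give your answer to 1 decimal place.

t ≈ 58.1 months

30800·e^(0.0876t) = 9530·e^(0.1078t)
30800/9530 = e^((0.1078 − 0.0876)t) → ln(3.2319) = 0.0202·t
t = 1.17307 / 0.0202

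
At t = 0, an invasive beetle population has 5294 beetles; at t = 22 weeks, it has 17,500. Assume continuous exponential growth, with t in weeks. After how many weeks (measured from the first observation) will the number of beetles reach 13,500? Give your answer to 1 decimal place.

r = ln(17500/5294) / 22 ≈ 0.054347 per week
t = ln(13500/5294) / r = 0.93612 / 0.054347 ≈ 17.225

t ≈ 17.2 weeks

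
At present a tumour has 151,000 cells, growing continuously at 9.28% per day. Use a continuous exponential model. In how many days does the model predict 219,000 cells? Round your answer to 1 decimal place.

t ≈ 4.0 days

219000 = 151000 · e^(0.0928·t)
t = ln(219000/151000) / 0.0928 = ln(1.45033) / 0.0928 = 0.37179 / 0.0928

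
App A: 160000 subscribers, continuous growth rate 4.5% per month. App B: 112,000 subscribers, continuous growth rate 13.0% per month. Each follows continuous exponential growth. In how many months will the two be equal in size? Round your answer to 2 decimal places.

160000·e^(0.045t) = 112000·e^(0.13t)
160000/112000 = e^((0.13 − 0.045)t) → ln(1.42857) = 0.085·t
t = 0.35667 / 0.085

t ≈ 4.20 months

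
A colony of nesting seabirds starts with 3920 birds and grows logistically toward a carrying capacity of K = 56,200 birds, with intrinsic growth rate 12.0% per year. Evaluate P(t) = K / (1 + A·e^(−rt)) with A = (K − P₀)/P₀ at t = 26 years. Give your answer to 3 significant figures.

A = (56200 − 3920)/3920 = 13.33673
P(26) = 56200 / (1 + 13.33673·e^(−0.12·26)) = 56200 / (1 + 13.33673·0.044157)
= 56200 / 1.58891 ≈ 35370.11

≈ 35,400 birds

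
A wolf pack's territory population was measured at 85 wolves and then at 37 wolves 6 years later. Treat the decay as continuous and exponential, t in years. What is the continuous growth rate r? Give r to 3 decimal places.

r ≈ -0.139 per year

37 = 85 · e^(r·6)
e^(6r) = 37/85 = 0.43529
r = ln(0.43529) / 6 = -0.83173 / 6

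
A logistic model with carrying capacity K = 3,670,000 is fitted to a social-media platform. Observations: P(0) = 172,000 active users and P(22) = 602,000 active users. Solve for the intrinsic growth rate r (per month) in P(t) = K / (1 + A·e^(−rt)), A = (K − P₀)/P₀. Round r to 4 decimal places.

A = (3670000 − 172000)/172000 = 20.33721
602000 = 3670000/(1 + 20.33721·e^(−r·22)) → e^(−22r) = (6.09635 − 1)/20.33721 = 0.250592
r = −ln(0.250592)/22 = 1.38393/22

r ≈ 0.0629 per month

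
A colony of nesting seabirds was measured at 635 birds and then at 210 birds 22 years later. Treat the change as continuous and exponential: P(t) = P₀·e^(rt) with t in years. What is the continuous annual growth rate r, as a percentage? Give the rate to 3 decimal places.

r ≈ -5.030% per year

210 = 635 · e^(r·22)
e^(22r) = 210/635 = 0.33071
r = ln(0.33071) / 22 = -1.10652 / 22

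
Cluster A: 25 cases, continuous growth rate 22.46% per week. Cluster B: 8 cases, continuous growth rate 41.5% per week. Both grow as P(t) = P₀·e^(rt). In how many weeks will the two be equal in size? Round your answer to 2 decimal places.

t ≈ 5.98 weeks

25·e^(0.2246t) = 8·e^(0.415t)
25/8 = e^((0.415 − 0.2246)t) → ln(3.125) = 0.1904·t
t = 1.13943 / 0.1904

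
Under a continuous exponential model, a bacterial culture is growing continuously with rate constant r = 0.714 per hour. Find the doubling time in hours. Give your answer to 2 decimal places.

doubling time ≈ 0.97 hours

doubling time = ln(2) / |r| = 0.69315 / 0.714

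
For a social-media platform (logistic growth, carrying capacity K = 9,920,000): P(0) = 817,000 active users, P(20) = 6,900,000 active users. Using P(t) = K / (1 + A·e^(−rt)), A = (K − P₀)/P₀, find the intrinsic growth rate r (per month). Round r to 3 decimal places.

A = (9920000 − 817000)/817000 = 11.14198
6900000 = 9920000/(1 + 11.14198·e^(−r·20)) → e^(−20r) = (1.43768 − 1)/11.14198 = 0.039282
r = −ln(0.039282)/20 = 3.23698/20

r ≈ 0.162 per month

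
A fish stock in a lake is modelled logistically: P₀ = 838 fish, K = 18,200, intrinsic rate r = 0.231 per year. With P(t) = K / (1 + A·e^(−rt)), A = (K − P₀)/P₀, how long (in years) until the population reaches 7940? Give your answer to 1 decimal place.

A = (18200 − 838)/838 = 20.71838
7940 = 18200/(1 + 20.71838·e^(−0.231t)) → 1 + 20.71838·e^(−0.231t) = 2.29219
e^(−0.231t) = 0.062369 → t = ln(16.03352)/0.231 = 2.77468/0.231

t ≈ 12.0 years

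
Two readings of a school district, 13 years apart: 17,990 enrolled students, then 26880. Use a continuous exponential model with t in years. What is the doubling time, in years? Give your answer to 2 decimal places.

r = ln(26880/17990) / 13 = ln(1.49416) / 13 ≈ 0.03089 per year
doubling time = ln 2 / |r| = 0.69315 / 0.03089

doubling time ≈ 22.44 years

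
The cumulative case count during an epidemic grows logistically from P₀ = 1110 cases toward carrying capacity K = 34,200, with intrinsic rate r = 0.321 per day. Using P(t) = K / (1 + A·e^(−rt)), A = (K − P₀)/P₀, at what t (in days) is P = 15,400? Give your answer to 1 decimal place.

A = (34200 − 1110)/1110 = 29.81081
15400 = 34200/(1 + 29.81081·e^(−0.321t)) → 1 + 29.81081·e^(−0.321t) = 2.22078
e^(−0.321t) = 0.040951 → t = ln(24.41949)/0.321 = 3.19538/0.321

t ≈ 10.0 days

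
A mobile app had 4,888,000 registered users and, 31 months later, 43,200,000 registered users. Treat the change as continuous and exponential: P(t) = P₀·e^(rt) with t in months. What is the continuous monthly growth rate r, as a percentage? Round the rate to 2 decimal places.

43200000 = 4888000 · e^(r·31)
e^(31r) = 43200000/4888000 = 8.83797
r = ln(8.83797) / 31 = 2.17906 / 31

r ≈ 7.03% per month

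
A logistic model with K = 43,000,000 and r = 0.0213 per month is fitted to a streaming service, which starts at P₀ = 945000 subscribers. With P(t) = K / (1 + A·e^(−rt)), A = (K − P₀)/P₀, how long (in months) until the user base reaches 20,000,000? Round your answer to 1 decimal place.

A = (43000000 − 945000)/945000 = 44.50265
20000000 = 43000000/(1 + 44.50265·e^(−0.0213t)) → 1 + 44.50265·e^(−0.0213t) = 2.15
e^(−0.0213t) = 0.025841 → t = ln(38.69795)/0.0213 = 3.65579/0.0213

t ≈ 171.6 months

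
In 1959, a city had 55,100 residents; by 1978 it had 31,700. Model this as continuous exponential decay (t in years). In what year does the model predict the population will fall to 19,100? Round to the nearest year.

year 1995

r = ln(31700/55100) / 19 = -0.55283/19 ≈ -0.029096 per year
t = ln(19100/55100) / r = -1.05946/-0.029096 ≈ 36.41 years after 1959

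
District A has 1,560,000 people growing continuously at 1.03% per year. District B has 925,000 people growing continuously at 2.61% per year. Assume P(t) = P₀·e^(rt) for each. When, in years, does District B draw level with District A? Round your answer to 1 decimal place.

1560000·e^(0.0103t) = 925000·e^(0.0261t)
1560000/925000 = e^((0.0261 − 0.0103)t) → ln(1.68649) = 0.0158·t
t = 0.52265 / 0.0158

t ≈ 33.1 years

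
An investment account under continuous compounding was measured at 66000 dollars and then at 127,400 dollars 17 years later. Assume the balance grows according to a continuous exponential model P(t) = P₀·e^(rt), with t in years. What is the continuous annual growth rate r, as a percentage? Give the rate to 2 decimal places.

127400 = 66000 · e^(r·17)
e^(17r) = 127400/66000 = 1.9303
r = ln(1.9303) / 17 = 0.65768 / 17

r ≈ 3.87% per year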